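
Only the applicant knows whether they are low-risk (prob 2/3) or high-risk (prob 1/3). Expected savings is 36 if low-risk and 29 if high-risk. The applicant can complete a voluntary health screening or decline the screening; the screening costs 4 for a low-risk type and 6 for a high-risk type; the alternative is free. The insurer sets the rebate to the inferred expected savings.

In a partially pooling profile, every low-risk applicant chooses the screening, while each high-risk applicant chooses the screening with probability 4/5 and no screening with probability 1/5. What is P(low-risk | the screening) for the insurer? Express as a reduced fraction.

P(the screening) = (2/3)·1 + (1/3)·(4/5) = 14/15.
By Bayes' rule, P(low-risk | the screening) = (2/3) / (14/15) = 5/7.

5/7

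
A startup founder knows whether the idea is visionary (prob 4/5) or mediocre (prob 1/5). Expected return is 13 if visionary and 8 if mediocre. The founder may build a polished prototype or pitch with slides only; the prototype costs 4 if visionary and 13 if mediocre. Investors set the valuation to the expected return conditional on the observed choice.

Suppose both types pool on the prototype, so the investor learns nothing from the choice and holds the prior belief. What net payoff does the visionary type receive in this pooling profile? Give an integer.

Pooled valuation = 4/5·13 + 1/5·8 = 12.
visionary pays cost 4 for the prototype, so net payoff = 12 − 4 = 8.

8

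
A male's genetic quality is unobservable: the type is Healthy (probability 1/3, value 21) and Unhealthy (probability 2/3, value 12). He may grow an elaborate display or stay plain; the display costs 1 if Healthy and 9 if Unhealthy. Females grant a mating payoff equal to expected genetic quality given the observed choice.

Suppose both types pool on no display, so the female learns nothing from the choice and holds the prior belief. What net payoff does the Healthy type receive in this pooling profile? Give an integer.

15

Pooled mating payoff = 1/3·21 + 2/3·12 = 15.
Healthy pays no cost for no display, so net payoff = 15.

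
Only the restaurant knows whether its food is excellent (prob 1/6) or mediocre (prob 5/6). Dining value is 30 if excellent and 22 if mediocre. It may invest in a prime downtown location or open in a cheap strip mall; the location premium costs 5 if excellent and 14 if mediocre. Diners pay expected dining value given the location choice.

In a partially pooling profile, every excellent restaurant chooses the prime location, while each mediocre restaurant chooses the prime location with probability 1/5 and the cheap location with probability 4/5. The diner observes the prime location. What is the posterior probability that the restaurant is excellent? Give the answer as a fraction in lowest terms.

1/2

P(the prime location) = (1/6)·1 + (5/6)·(1/5) = 1/3.
By Bayes' rule, P(excellent | the prime location) = (1/6) / (1/3) = 1/2.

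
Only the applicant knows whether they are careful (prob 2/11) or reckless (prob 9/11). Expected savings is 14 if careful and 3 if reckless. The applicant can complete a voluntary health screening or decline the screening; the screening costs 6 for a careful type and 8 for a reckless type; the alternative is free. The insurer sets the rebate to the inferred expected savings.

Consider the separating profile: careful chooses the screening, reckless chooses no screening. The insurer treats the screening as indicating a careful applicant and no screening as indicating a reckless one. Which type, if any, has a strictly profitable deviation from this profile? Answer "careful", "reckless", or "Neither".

reckless

The screening pays 14; no screening pays 3.
careful: assigned the screening, nets 14 − 6 = 8; deviating to no screening nets 3.
reckless: assigned no screening, nets 3; deviating to the screening nets 14 − 8 = 6.
The reckless type gains 3 by deviating.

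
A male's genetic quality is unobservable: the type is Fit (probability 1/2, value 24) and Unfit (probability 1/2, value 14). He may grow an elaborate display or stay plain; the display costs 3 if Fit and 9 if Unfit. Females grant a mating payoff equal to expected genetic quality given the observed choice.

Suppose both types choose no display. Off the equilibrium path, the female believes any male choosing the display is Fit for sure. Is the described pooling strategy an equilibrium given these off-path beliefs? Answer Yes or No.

On path, the female holds the prior and pays 1/2·24 + 1/2·14 = 19. Off path (the display), believing Fit, it pays 24.
Fit: no display nets 19; the display nets 24 − 3 = 21. Fit would deviate.
Unfit: no display nets 19; the display nets 24 − 9 = 15. Unfit stays.
A type deviates, so pooling fails.

No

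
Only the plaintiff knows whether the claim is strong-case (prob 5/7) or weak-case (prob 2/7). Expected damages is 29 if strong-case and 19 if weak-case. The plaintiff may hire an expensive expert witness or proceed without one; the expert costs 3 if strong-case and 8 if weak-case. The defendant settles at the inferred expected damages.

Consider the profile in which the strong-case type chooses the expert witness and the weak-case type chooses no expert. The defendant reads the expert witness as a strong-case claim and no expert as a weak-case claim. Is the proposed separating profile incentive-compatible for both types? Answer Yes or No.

Under these beliefs, the expert witness earns settlement 29 and no expert earns settlement 19.
strong-case: the expert witness nets 29 − 3 = 26; no expert nets 19. strong-case prefers the expert witness.
weak-case: the expert witness nets 29 − 8 = 21; no expert nets 19. weak-case would deviate to the expert witness.
weak-case has a profitable deviation, so the profile is not an equilibrium.

No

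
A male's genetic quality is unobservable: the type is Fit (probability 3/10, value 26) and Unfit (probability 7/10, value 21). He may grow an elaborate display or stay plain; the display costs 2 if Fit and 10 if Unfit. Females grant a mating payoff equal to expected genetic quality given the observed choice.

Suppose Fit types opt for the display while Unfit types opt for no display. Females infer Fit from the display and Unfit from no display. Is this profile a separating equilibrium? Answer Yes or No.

Yes

Under these beliefs, the display earns mating payoff 26 and no display earns mating payoff 21.
Fit: the display nets 26 − 2 = 24; no display nets 21. Fit prefers the display.
Unfit: the display nets 26 − 10 = 16; no display nets 21. Unfit prefers no display.
Neither type deviates, so the separating profile is an equilibrium.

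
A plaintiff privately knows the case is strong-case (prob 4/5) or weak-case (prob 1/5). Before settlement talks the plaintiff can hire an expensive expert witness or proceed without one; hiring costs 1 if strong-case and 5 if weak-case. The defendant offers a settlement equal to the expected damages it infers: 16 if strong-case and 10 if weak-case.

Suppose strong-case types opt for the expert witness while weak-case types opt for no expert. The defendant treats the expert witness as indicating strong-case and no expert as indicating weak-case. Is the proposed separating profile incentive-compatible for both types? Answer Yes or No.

No

Under these beliefs, the expert witness earns settlement 16 and no expert earns settlement 10.
strong-case: the expert witness nets 16 − 1 = 15; no expert nets 10. strong-case prefers the expert witness.
weak-case: the expert witness nets 16 − 5 = 11; no expert nets 10. weak-case would deviate to the expert witness.
weak-case has a profitable deviation, so the profile is not an equilibrium.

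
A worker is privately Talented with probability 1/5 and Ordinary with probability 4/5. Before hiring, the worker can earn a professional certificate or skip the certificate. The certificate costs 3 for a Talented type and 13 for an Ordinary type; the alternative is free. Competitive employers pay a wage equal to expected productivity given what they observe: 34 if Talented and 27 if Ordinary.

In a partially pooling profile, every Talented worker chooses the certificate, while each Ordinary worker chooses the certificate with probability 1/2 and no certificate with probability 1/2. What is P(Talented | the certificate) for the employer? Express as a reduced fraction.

1/3

P(the certificate) = (1/5)·1 + (4/5)·(1/2) = 3/5.
By Bayes' rule, P(Talented | the certificate) = (1/5) / (3/5) = 1/3.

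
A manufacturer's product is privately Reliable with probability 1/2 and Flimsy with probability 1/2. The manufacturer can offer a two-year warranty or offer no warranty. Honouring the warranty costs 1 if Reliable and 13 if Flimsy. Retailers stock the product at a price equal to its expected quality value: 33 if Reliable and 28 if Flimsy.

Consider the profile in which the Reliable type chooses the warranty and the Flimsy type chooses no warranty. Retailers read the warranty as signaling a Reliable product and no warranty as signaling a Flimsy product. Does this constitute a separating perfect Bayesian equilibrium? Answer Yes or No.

Yes

Under these beliefs, the warranty earns price 33 and no warranty earns price 28.
Reliable: the warranty nets 33 − 1 = 32; no warranty nets 28. Reliable prefers the warranty.
Flimsy: the warranty nets 33 − 13 = 20; no warranty nets 28. Flimsy prefers no warranty.
Neither type deviates, so the separating profile is an equilibrium.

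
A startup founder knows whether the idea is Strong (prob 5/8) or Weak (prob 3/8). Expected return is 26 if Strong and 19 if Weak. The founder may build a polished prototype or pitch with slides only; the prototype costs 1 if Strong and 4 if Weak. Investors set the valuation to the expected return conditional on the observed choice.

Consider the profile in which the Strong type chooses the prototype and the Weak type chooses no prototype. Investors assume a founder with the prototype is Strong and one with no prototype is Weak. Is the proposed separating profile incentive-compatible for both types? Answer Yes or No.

No

Under these beliefs, the prototype earns valuation 26 and no prototype earns valuation 19.
Strong: the prototype nets 26 − 1 = 25; no prototype nets 19. Strong prefers the prototype.
Weak: the prototype nets 26 − 4 = 22; no prototype nets 19. Weak would deviate to the prototype.
Weak has a profitable deviation, so the profile is not an equilibrium.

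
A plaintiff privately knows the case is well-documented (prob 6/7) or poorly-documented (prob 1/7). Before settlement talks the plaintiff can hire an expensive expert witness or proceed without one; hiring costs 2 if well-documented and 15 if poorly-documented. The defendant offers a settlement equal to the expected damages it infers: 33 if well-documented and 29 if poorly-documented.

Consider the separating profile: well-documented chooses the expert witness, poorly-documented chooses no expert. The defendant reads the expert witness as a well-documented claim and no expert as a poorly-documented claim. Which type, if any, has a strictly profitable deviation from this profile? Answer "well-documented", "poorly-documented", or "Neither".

Neither

The expert witness pays 33; no expert pays 29.
well-documented: assigned the expert witness, nets 33 − 2 = 31; deviating to no expert nets 29.
poorly-documented: assigned no expert, nets 29; deviating to the expert witness nets 33 − 15 = 18.
Both types strictly prefer their assigned action; no profitable deviation.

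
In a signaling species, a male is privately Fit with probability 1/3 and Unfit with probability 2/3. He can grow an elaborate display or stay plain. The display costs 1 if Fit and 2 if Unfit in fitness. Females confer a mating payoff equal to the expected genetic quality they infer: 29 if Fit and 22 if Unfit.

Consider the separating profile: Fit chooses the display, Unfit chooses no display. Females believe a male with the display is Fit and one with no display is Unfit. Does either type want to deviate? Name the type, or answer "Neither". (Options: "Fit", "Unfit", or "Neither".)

The display pays 29; no display pays 22.
Fit: assigned the display, nets 29 − 1 = 28; deviating to no display nets 22.
Unfit: assigned no display, nets 22; deviating to the display nets 29 − 2 = 27.
The Unfit type gains 5 by deviating.

Unfit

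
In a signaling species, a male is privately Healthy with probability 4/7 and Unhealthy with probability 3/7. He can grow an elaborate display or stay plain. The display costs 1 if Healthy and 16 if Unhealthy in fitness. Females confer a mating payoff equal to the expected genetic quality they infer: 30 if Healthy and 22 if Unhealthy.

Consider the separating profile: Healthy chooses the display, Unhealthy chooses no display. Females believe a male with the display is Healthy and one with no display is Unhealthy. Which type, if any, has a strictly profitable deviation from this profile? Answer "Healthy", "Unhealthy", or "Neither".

The display pays 30; no display pays 22.
Healthy: assigned the display, nets 30 − 1 = 29; deviating to no display nets 22.
Unhealthy: assigned no display, nets 22; deviating to the display nets 30 − 16 = 14.
Both types strictly prefer their assigned action; no profitable deviation.

Neither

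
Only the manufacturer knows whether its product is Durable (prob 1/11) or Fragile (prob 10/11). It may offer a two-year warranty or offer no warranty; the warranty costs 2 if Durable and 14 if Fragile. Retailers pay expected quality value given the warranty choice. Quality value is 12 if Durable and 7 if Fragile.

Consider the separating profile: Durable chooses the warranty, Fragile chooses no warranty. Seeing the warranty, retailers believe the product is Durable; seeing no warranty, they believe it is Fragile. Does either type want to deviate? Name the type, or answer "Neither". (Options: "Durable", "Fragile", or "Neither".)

Neither

The warranty pays 12; no warranty pays 7.
Durable: assigned the warranty, nets 12 − 2 = 10; deviating to no warranty nets 7.
Fragile: assigned no warranty, nets 7; deviating to the warranty nets 12 − 14 = -2.
Both types strictly prefer their assigned action; no profitable deviation.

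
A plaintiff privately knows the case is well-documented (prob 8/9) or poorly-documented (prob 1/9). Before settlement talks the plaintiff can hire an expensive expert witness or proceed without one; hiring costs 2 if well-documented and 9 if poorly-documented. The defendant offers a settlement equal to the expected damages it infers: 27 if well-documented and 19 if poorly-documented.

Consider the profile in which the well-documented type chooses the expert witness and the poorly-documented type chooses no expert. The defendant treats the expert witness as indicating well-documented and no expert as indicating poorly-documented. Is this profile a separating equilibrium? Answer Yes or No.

Under these beliefs, the expert witness earns settlement 27 and no expert earns settlement 19.
well-documented: the expert witness nets 27 − 2 = 25; no expert nets 19. well-documented prefers the expert witness.
poorly-documented: the expert witness nets 27 − 9 = 18; no expert nets 19. poorly-documented prefers no expert.
Neither type deviates, so the separating profile is an equilibrium.

Yes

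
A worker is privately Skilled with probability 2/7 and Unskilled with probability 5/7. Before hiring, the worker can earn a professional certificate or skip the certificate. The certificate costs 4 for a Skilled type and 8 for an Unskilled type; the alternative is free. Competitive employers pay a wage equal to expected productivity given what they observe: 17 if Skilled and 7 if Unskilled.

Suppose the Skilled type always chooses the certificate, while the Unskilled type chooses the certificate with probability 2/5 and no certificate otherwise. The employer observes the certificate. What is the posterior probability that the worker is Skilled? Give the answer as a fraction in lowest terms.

1/2

P(the certificate) = (2/7)·1 + (5/7)·(2/5) = 4/7.
By Bayes' rule, P(Skilled | the certificate) = (2/7) / (4/7) = 1/2.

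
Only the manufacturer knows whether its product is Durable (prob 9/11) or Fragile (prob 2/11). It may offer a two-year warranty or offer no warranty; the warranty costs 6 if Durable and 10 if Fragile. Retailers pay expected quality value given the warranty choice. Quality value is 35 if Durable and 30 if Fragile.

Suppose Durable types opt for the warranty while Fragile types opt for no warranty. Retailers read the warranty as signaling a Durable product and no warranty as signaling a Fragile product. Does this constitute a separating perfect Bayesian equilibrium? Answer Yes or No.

No

Under these beliefs, the warranty earns price 35 and no warranty earns price 30.
Durable: the warranty nets 35 − 6 = 29; no warranty nets 30. Durable would deviate to no warranty.
Fragile: the warranty nets 35 − 10 = 25; no warranty nets 30. Fragile prefers no warranty.
Durable has a profitable deviation, so the profile is not an equilibrium.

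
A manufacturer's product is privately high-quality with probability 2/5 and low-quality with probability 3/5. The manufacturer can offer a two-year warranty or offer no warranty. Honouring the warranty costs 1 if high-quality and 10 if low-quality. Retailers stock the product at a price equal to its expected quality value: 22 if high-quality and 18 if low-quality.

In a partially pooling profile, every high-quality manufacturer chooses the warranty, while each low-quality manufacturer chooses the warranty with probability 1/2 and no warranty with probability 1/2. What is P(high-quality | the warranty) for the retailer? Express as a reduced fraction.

4/7

P(the warranty) = (2/5)·1 + (3/5)·(1/2) = 7/10.
By Bayes' rule, P(high-quality | the warranty) = (2/5) / (7/10) = 4/7.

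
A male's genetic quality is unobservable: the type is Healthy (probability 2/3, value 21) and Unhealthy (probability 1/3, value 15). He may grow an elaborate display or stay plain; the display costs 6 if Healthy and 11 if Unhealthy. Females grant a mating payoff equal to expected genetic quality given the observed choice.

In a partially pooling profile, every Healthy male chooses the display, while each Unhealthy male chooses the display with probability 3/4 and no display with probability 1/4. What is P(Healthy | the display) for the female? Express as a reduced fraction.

P(the display) = (2/3)·1 + (1/3)·(3/4) = 11/12.
By Bayes' rule, P(Healthy | the display) = (2/3) / (11/12) = 8/11.

8/11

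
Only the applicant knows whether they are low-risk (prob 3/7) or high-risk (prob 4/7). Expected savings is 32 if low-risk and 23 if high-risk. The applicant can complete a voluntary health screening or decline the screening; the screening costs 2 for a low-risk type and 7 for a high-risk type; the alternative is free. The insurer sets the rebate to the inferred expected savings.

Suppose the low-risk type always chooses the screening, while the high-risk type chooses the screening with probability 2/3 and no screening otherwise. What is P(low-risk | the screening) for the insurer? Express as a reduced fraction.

9/17

P(the screening) = (3/7)·1 + (4/7)·(2/3) = 17/21.
By Bayes' rule, P(low-risk | the screening) = (3/7) / (17/21) = 9/17.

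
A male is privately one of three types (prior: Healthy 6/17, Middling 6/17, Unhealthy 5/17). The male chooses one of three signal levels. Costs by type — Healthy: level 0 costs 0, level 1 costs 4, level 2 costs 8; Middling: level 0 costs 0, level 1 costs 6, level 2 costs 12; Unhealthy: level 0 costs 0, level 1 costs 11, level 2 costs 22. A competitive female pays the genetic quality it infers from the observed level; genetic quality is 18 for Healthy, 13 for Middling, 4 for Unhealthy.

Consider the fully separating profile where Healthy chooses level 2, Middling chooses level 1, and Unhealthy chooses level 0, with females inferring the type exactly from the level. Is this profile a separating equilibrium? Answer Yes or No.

Yes

Separating mating payoffs: level 2 → 18, level 1 → 13, level 0 → 4.
Healthy (assigned level 2): level 0: 4 − 0 = 4; level 1: 13 − 4 = 9; level 2: 18 − 8 = 10. Healthy stays.
Middling (assigned level 1): level 0: 4 − 0 = 4; level 1: 13 − 6 = 7; level 2: 18 − 12 = 6. Middling stays.
Unhealthy (assigned level 0): level 0: 4 − 0 = 4; level 1: 13 − 11 = 2; level 2: 18 − 22 = -4. Unhealthy stays.
Every type prefers its assigned level; separation holds.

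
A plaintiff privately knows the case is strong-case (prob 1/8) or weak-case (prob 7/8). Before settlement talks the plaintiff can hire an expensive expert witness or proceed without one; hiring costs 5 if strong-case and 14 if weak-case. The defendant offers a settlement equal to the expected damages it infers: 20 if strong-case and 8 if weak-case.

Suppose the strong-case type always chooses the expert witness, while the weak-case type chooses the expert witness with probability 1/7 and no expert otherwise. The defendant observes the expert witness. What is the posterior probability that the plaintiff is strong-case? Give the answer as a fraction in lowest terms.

1/2

P(the expert witness) = (1/8)·1 + (7/8)·(1/7) = 1/4.
By Bayes' rule, P(strong-case | the expert witness) = (1/8) / (1/4) = 1/2.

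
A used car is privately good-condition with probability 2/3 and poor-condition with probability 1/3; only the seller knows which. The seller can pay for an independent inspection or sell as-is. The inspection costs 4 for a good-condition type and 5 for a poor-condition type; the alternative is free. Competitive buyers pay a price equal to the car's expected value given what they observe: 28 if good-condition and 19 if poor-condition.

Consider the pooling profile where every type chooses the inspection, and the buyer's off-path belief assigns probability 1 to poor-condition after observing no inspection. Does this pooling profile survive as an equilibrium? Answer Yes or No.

Yes

On path, the buyer holds the prior and pays 2/3·28 + 1/3·19 = 25. Off path (no inspection), believing poor-condition, it pays 19.
good-condition: the inspection nets 25 − 4 = 21; no inspection nets 19. good-condition stays.
poor-condition: the inspection nets 25 − 5 = 20; no inspection nets 19. poor-condition stays.
No type deviates, so pooling is sustained.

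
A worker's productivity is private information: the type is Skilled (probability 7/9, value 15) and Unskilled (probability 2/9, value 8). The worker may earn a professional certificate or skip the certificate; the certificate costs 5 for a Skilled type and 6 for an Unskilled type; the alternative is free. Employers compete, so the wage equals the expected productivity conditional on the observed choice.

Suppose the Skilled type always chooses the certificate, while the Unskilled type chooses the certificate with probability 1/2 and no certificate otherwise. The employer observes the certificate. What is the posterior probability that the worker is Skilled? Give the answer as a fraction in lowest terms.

P(the certificate) = (7/9)·1 + (2/9)·(1/2) = 8/9.
By Bayes' rule, P(Skilled | the certificate) = (7/9) / (8/9) = 7/8.

7/8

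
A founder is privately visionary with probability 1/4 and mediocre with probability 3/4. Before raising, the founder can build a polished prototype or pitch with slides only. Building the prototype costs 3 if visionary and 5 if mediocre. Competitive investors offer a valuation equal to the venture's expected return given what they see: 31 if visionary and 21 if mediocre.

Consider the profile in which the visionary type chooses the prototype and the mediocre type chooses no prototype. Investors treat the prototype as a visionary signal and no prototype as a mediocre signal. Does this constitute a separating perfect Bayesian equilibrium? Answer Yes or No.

No

Under these beliefs, the prototype earns valuation 31 and no prototype earns valuation 21.
visionary: the prototype nets 31 − 3 = 28; no prototype nets 21. visionary prefers the prototype.
mediocre: the prototype nets 31 − 5 = 26; no prototype nets 21. mediocre would deviate to the prototype.
mediocre has a profitable deviation, so the profile is not an equilibrium.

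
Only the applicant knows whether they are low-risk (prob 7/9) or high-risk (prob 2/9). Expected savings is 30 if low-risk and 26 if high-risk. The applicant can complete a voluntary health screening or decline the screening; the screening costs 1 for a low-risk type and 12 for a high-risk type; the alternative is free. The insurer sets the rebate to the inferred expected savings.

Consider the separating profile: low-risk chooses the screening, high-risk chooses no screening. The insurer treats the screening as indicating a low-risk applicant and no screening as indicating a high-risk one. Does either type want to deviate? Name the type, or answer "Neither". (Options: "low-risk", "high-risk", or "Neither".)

Neither

The screening pays 30; no screening pays 26.
low-risk: assigned the screening, nets 30 − 1 = 29; deviating to no screening nets 26.
high-risk: assigned no screening, nets 26; deviating to the screening nets 30 − 12 = 18.
Both types strictly prefer their assigned action; no profitable deviation.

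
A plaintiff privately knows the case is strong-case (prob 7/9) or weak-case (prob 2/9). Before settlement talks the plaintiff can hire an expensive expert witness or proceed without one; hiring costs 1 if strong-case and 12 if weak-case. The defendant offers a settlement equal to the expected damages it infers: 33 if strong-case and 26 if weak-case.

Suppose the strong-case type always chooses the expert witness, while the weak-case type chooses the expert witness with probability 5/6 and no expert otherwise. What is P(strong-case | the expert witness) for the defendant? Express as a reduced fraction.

P(the expert witness) = (7/9)·1 + (2/9)·(5/6) = 26/27.
By Bayes' rule, P(strong-case | the expert witness) = (7/9) / (26/27) = 21/26.

21/26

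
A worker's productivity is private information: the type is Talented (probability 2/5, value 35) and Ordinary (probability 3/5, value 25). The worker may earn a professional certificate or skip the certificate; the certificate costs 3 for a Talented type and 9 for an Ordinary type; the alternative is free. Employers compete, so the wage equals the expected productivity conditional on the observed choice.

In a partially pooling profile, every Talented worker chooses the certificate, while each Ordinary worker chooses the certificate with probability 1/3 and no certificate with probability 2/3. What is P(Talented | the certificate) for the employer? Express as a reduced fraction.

2/3

P(the certificate) = (2/5)·1 + (3/5)·(1/3) = 3/5.
By Bayes' rule, P(Talented | the certificate) = (2/5) / (3/5) = 2/3.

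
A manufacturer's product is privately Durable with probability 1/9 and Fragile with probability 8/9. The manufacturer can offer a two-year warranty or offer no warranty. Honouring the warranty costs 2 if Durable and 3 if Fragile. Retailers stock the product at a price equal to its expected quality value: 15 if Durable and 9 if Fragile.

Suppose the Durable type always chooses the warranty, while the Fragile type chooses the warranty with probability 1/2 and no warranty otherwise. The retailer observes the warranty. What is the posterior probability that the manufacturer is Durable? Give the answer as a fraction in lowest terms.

1/5

P(the warranty) = (1/9)·1 + (8/9)·(1/2) = 5/9.
By Bayes' rule, P(Durable | the warranty) = (1/9) / (5/9) = 1/5.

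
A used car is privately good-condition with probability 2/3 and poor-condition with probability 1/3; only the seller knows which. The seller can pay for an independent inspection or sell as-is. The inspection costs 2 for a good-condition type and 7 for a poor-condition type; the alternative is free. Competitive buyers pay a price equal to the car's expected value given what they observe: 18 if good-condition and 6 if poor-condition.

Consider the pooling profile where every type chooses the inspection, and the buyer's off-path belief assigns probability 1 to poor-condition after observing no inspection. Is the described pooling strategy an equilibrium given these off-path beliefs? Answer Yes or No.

Yes

On path, the buyer holds the prior and pays 2/3·18 + 1/3·6 = 14. Off path (no inspection), believing poor-condition, it pays 6.
good-condition: the inspection nets 14 − 2 = 12; no inspection nets 6. good-condition stays.
poor-condition: the inspection nets 14 − 7 = 7; no inspection nets 6. poor-condition stays.
No type deviates, so pooling is sustained.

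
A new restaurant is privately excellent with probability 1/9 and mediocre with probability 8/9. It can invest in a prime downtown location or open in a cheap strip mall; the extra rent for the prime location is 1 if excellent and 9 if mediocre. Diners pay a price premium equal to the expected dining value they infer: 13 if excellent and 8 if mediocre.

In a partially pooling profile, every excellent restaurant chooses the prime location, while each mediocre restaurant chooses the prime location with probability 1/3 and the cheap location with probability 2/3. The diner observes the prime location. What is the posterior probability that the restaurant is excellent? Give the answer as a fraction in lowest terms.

3/11

P(the prime location) = (1/9)·1 + (8/9)·(1/3) = 11/27.
By Bayes' rule, P(excellent | the prime location) = (1/9) / (11/27) = 3/11.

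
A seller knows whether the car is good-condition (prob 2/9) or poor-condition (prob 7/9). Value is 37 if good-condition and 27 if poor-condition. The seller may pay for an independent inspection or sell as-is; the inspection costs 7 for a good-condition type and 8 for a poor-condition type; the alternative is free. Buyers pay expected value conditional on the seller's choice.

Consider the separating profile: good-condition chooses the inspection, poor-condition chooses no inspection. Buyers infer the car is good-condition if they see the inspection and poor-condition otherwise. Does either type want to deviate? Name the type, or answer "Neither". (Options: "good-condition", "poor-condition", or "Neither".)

The inspection pays 37; no inspection pays 27.
good-condition: assigned the inspection, nets 37 − 7 = 30; deviating to no inspection nets 27.
poor-condition: assigned no inspection, nets 27; deviating to the inspection nets 37 − 8 = 29.
The poor-condition type gains 2 by deviating.

poor-condition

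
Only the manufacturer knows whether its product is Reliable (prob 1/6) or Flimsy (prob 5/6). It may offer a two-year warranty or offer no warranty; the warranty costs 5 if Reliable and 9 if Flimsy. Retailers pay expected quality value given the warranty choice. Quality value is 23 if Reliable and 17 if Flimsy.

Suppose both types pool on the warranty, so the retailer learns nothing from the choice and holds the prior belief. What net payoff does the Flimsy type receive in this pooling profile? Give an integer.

9

Pooled price = 1/6·23 + 5/6·17 = 18.
Flimsy pays cost 9 for the warranty, so net payoff = 18 − 9 = 9.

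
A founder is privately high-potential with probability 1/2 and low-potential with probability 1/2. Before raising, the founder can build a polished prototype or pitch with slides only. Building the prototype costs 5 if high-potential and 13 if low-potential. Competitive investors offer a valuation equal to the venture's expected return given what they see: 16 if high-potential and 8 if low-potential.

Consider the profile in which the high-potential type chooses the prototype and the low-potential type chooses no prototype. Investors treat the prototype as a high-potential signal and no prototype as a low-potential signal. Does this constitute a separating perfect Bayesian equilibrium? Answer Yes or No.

Yes

Under these beliefs, the prototype earns valuation 16 and no prototype earns valuation 8.
high-potential: the prototype nets 16 − 5 = 11; no prototype nets 8. high-potential prefers the prototype.
low-potential: the prototype nets 16 − 13 = 3; no prototype nets 8. low-potential prefers no prototype.
Neither type deviates, so the separating profile is an equilibrium.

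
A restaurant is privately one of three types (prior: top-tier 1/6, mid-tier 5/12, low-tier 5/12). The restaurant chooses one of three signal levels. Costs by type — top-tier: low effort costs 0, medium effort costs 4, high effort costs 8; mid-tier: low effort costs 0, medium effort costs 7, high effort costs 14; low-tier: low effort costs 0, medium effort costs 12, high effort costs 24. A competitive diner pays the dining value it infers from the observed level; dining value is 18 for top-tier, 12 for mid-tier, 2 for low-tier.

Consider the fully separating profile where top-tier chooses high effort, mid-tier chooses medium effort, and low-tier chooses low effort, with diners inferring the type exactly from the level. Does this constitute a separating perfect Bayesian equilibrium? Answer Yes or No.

Yes

Separating price premiums: high effort → 18, medium effort → 12, low effort → 2.
top-tier (assigned high effort): low effort: 2 − 0 = 2; medium effort: 12 − 4 = 8; high effort: 18 − 8 = 10. top-tier stays.
mid-tier (assigned medium effort): low effort: 2 − 0 = 2; medium effort: 12 − 7 = 5; high effort: 18 − 14 = 4. mid-tier stays.
low-tier (assigned low effort): low effort: 2 − 0 = 2; medium effort: 12 − 12 = 0; high effort: 18 − 24 = -6. low-tier stays.
Every type prefers its assigned level; separation holds.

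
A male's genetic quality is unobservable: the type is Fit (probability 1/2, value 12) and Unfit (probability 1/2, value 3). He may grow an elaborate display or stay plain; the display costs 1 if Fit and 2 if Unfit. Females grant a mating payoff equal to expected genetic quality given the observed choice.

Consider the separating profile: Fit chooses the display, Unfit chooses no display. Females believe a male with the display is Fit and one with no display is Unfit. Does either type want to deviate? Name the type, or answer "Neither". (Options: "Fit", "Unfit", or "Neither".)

The display pays 12; no display pays 3.
Fit: assigned the display, nets 12 − 1 = 11; deviating to no display nets 3.
Unfit: assigned no display, nets 3; deviating to the display nets 12 − 2 = 10.
The Unfit type gains 7 by deviating.

Unfit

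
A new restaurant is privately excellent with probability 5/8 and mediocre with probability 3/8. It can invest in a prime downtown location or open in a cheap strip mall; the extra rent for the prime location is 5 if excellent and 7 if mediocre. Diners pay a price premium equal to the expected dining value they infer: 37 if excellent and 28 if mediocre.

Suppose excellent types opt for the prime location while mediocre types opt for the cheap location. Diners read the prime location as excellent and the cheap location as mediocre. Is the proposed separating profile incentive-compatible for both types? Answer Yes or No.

No

Under these beliefs, the prime location earns price premium 37 and the cheap location earns price premium 28.
excellent: the prime location nets 37 − 5 = 32; the cheap location nets 28. excellent prefers the prime location.
mediocre: the prime location nets 37 − 7 = 30; the cheap location nets 28. mediocre would deviate to the prime location.
mediocre has a profitable deviation, so the profile is not an equilibrium.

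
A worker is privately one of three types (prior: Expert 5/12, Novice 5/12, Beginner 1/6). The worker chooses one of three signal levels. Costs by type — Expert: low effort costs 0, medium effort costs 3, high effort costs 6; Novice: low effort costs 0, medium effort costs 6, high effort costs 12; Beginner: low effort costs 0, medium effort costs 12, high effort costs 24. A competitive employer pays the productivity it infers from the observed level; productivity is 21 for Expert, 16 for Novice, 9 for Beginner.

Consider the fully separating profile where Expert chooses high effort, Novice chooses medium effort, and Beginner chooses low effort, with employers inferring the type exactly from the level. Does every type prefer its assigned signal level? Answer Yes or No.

Separating wages: high effort → 21, medium effort → 16, low effort → 9.
Expert (assigned high effort): low effort: 9 − 0 = 9; medium effort: 16 − 3 = 13; high effort: 21 − 6 = 15. Expert stays.
Novice (assigned medium effort): low effort: 9 − 0 = 9; medium effort: 16 − 6 = 10; high effort: 21 − 12 = 9. Novice stays.
Beginner (assigned low effort): low effort: 9 − 0 = 9; medium effort: 16 − 12 = 4; high effort: 21 − 24 = -3. Beginner stays.
Every type prefers its assigned level; separation holds.

Yes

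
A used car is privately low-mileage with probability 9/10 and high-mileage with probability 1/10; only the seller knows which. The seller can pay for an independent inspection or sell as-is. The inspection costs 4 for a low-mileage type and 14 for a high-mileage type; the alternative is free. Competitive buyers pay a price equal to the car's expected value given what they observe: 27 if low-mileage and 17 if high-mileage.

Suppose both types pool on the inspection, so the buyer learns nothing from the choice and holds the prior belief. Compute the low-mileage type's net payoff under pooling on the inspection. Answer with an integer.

Pooled price = 9/10·27 + 1/10·17 = 26.
low-mileage pays cost 4 for the inspection, so net payoff = 26 − 4 = 22.

22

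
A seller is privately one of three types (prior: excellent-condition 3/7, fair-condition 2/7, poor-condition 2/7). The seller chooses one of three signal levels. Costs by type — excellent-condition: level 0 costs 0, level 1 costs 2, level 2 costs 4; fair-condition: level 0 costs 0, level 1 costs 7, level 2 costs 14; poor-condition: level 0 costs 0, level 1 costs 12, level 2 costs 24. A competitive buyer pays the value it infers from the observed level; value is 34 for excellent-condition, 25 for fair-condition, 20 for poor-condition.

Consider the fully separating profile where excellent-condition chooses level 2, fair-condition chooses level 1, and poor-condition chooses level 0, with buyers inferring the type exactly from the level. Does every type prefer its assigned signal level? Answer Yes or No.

Separating prices: level 2 → 34, level 1 → 25, level 0 → 20.
excellent-condition (assigned level 2): level 0: 20 − 0 = 20; level 1: 25 − 2 = 23; level 2: 34 − 4 = 30. excellent-condition stays.
fair-condition (assigned level 1): level 0: 20 − 0 = 20; level 1: 25 − 7 = 18; level 2: 34 − 14 = 20. fair-condition prefers level 0.
poor-condition (assigned level 0): level 0: 20 − 0 = 20; level 1: 25 − 12 = 13; level 2: 34 − 24 = 10. poor-condition stays.
At least one type deviates; the separating profile fails.

No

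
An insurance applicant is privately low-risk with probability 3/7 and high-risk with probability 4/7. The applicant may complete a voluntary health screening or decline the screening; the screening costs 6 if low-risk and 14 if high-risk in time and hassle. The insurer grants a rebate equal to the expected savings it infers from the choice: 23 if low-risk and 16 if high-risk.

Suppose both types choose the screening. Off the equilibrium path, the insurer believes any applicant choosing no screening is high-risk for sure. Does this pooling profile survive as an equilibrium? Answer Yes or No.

On path, the insurer holds the prior and pays 3/7·23 + 4/7·16 = 19. Off path (no screening), believing high-risk, it pays 16.
low-risk: the screening nets 19 − 6 = 13; no screening nets 16. low-risk would deviate.
high-risk: the screening nets 19 − 14 = 5; no screening nets 16. high-risk would deviate.
A type deviates, so pooling fails.

No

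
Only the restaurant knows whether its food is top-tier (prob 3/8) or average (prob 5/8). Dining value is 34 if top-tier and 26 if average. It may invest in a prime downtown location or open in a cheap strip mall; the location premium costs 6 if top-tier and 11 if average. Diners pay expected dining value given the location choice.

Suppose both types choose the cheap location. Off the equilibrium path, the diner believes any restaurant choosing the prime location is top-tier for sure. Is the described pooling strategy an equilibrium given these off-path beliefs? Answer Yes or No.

On path, the diner holds the prior and pays 3/8·34 + 5/8·26 = 29. Off path (the prime location), believing top-tier, it pays 34.
top-tier: the cheap location nets 29; the prime location nets 34 − 6 = 28. top-tier stays.
average: the cheap location nets 29; the prime location nets 34 − 11 = 23. average stays.
No type deviates, so pooling is sustained.

Yes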